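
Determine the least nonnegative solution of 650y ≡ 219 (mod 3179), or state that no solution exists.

2881

gcd(3179, 650) = 1.
1 divides 219, so solutions exist.
By Bézout, 650×(-582) + 3179×(119) = 1.
So 650×(-582) ≡ 1 (mod 3179); multiply by 219: y ≡ -127458 (mod 3179).
Smallest nonnegative: y = -127458 mod 3179 = 2881.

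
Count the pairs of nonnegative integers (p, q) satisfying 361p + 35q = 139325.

11

gcd(361, 35) = 1  (361 = 10*35 + 11, 35 = 3*11 + 2, 11 = 5*2 + 1, 2 = 2*1).
Back-substituting, 361*(16) + 35*(-165) = 1.
Scale by 139325: one solution is (2229200, -22988625). Reduce p mod 35: (15, 3826).
General: p = 15 + 35t, q = 3826 - 361t.
p ≥ 0 ⇒ t ≥ 0; q ≥ 0 ⇒ t ≤ 10. So t ∈ [0, 10]: 11 solutions.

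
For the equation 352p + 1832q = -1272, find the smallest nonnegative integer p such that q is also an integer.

12

gcd(1832, 352):
  1832 = 5*352 + 72
  352 = 4*72 + 64
  72 = 1*64 + 8
  64 = 8*8
so gcd(1832, 352) = 8.
8 divides -1272, so solutions exist.
Back-substitute for Bézout coefficients:
  8 = 72 - 1*64
  ... = 352*(-26) + 1832*(5)
Scale by -1272/8 = -159: (p₀, q₀) = (4134, -795).
General solution: p = 4134 + 229t, q = -795 - 44t for integer t.
p ≥ 0: smallest is 4134 mod 229 = 12 (at t = -18), with q = -3.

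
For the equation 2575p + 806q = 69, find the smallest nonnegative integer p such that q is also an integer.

329

gcd(2575, 806):
  2575 = 3·806 + 157
  806 = 5·157 + 21
  157 = 7·21 + 10
  21 = 2·10 + 1
  10 = 10·1
so gcd(2575, 806) = 1.
1 divides 69, so solutions exist.
Back-substitute for Bézout coefficients:
  1 = 21 - 2·10
  ... = 2575·(-77) + 806·(246)
Scale by 69/1 = 69: (p₀, q₀) = (-5313, 16974).
General solution: p = -5313 + 806t, q = 16974 - 2575t for integer t.
p ≥ 0: smallest is -5313 mod 806 = 329 (at t = 7), with q = -1051.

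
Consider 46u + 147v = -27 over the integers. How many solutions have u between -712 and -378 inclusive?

gcd(147, 46):
  147 = 3×46 + 9
  46 = 5×9 + 1
  9 = 9×1
so gcd(147, 46) = 1.
Back-substitute for Bézout coefficients:
  1 = 46 - 5×9
  ... = 46×(16) + 147×(-5)
Scale by -27: particular solution (-432, 135); reduce u mod 147: (9, -3).
General solution: u = 9 + 147t, v = -3 - 46t for integer t.
-712 ≤ 9 + 147t ≤ -378 gives t ∈ [-4, -3], which is 2 values.

2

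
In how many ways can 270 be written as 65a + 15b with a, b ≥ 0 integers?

gcd(65, 15) = 5.
By Bézout, 65·(1) + 15·(-4) = 5.
One solution: (0, 18).
General: a = 0 + 3t, b = 18 - 13t.
a ≥ 0 ⇒ t ≥ 0; b ≥ 0 ⇒ t ≤ 1. So t ∈ [0, 1]: 2 solutions.

2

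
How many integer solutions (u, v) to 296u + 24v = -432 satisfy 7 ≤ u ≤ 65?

19

gcd(296, 24) = 8.
By Bézout, 296×(1) + 24×(-12) = 8.
Particular solution: (0, -18).
General solution: u = 0 + 3t, v = -18 - 37t for integer t.
7 ≤ 0 + 3t ≤ 65 gives t ∈ [3, 21], which is 19 values.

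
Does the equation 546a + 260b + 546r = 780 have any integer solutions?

gcd(546, 260) = 26  (546 = 2×260 + 26, 260 = 10×26).
gcd(26, 546) = 26.
26 divides 780, so integer solutions exist.

yes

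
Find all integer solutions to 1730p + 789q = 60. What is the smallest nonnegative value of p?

gcd(1730, 789):
  1730 = 2·789 + 152
  789 = 5·152 + 29
  152 = 5·29 + 7
  29 = 4·7 + 1
  7 = 7·1
so gcd(1730, 789) = 1.
1 divides 60, so solutions exist.
Back-substitute for Bézout coefficients:
  1 = 29 - 4·7
  ... = 1730·(-109) + 789·(239)
Scale by 60/1 = 60: (p₀, q₀) = (-6540, 14340).
General solution: p = -6540 + 789t, q = 14340 - 1730t for integer t.
p ≥ 0: smallest is -6540 mod 789 = 561 (at t = 9), with q = -1230.

561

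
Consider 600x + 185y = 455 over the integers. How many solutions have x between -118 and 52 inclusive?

gcd(600, 185):
  600 = 3*185 + 45
  185 = 4*45 + 5
  45 = 9*5
so gcd(600, 185) = 5.
Back-substitute for Bézout coefficients:
  5 = 185 - 4*45
  ... = 600*(-4) + 185*(13)
Scale by 91: particular solution (-364, 1183); reduce x mod 37: (6, -17).
General solution: x = 6 + 37t, y = -17 - 120t for integer t.
-118 ≤ 6 + 37t ≤ 52 gives t ∈ [-3, 1], which is 5 values.

5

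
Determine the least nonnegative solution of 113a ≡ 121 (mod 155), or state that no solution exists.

gcd(155, 113) = 1  (155 = 1·113 + 42, 113 = 2·42 + 29, 42 = 1·29 + 13, 29 = 2·13 + 3, 13 = 4·3 + 1, 3 = 3·1).
1 divides 121, so solutions exist.
Back-substituting, 113·(-48) + 155·(35) = 1.
So 113·(-48) ≡ 1 (mod 155); multiply by 121: a ≡ -5808 (mod 155).
Smallest nonnegative: a = -5808 mod 155 = 82.

82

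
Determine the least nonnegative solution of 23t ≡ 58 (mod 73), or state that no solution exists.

66

gcd(73, 23):
  73 = 3*23 + 4
  23 = 5*4 + 3
  4 = 1*3 + 1
  3 = 3*1
so gcd(73, 23) = 1.
1 divides 58, so solutions exist.
Back-substitute for Bézout coefficients:
  1 = 4 - 1*3
  ... = 23*(-19) + 73*(6)
So 23*(-19) ≡ 1 (mod 73); multiply by 58: t ≡ -1102 (mod 73).
Smallest nonnegative: t = -1102 mod 73 = 66.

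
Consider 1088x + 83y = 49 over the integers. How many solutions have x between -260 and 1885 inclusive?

25

gcd(1088, 83):
  1088 = 13·83 + 9
  83 = 9·9 + 2
  9 = 4·2 + 1
  2 = 2·1
so gcd(1088, 83) = 1.
Back-substitute for Bézout coefficients:
  1 = 9 - 4·2
  ... = 1088·(37) + 83·(-485)
Scale by 49: particular solution (1813, -23765); reduce x mod 83: (70, -917).
General solution: x = 70 + 83t, y = -917 - 1088t for integer t.
-260 ≤ 70 + 83t ≤ 1885 gives t ∈ [-3, 21], which is 25 values.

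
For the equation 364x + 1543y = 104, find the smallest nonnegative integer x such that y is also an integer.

882

gcd(1543, 364) = 1.
1 divides 104, so solutions exist.
By Bézout, 364×(-674) + 1543×(159) = 1.
Scale by 104/1 = 104: (x₀, y₀) = (-70096, 16536).
General solution: x = -70096 + 1543t, y = 16536 - 364t for integer t.
x ≥ 0: smallest is -70096 mod 1543 = 882 (at t = 46), with y = -208.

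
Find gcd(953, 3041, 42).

1

gcd(3041, 953) = 1.
gcd(1, 42) = 1.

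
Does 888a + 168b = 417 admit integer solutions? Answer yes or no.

gcd(888, 168) = 24  (888 = 5·168 + 48, 168 = 3·48 + 24, 48 = 2·24).
24 does not divide 417 (remainder 9), so no integer solutions.

no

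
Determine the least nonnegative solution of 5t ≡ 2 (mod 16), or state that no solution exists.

10

gcd(16, 5) = 1  (16 = 3×5 + 1, 5 = 5×1).
1 divides 2, so solutions exist.
Back-substituting, 5×(-3) + 16×(1) = 1.
So 5×(-3) ≡ 1 (mod 16); multiply by 2: t ≡ -6 (mod 16).
Smallest nonnegative: t = -6 mod 16 = 10.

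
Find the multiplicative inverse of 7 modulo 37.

16

gcd(37, 7):
  37 = 5·7 + 2
  7 = 3·2 + 1
  2 = 2·1
so gcd(37, 7) = 1.
Back-substitute for Bézout coefficients:
  1 = 7 - 3·2
  ... = 7·(16) + 37·(-3)
So 7·16 ≡ 1 (mod 37), and 16 mod 37 = 16.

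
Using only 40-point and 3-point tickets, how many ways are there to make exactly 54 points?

Need nonnegative integers with 40j + 3k = 54.
gcd(40, 3) = 1, and 40·(1) + 3·(-13) = 1.
So (j₀, k₀) = (54, -702); general j = 54 + 3t, k = -702 - 40t.
j ≥ 0 ⇒ t ≥ -18; k ≥ 0 ⇒ t ≤ -18. That's 1 value of t.

1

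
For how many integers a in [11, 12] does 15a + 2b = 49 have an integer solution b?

1

gcd(15, 2) = 1.
By Bézout, 15*(1) + 2*(-7) = 1.
Particular solution: (1, 17).
General solution: a = 1 + 2t, b = 17 - 15t for integer t.
11 ≤ 1 + 2t ≤ 12 gives t ∈ [5, 5], which is 1 value.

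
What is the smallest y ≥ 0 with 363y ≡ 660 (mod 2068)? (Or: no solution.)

gcd(2068, 363):
  2068 = 5·363 + 253
  363 = 1·253 + 110
  253 = 2·110 + 33
  110 = 3·33 + 11
  33 = 3·11
so gcd(2068, 363) = 11.
11 divides 660, so solutions exist.
Back-substitute for Bézout coefficients:
  11 = 110 - 3·33
  ... = 363·(57) + 2068·(-10)
So 363·(57) ≡ 11 (mod 2068); multiply by 60: y ≡ 3420 (mod 188).
Smallest nonnegative: y = 3420 mod 188 = 36.

36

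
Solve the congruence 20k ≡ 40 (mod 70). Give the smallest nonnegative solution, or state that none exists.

gcd(70, 20) = 10  (70 = 3·20 + 10, 20 = 2·10).
10 divides 40, so solutions exist.
Back-substituting, 20·(-3) + 70·(1) = 10.
So 20·(-3) ≡ 10 (mod 70); multiply by 4: k ≡ -12 (mod 7).
Smallest nonnegative: k = -12 mod 7 = 2.

2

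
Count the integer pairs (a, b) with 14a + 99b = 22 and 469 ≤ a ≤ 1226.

gcd(99, 14) = 1.
By Bézout, 14*(-7) + 99*(1) = 1.
Particular solution: (44, -6).
General solution: a = 44 + 99t, b = -6 - 14t for integer t.
469 ≤ 44 + 99t ≤ 1226 gives t ∈ [5, 11], which is 7 values.

7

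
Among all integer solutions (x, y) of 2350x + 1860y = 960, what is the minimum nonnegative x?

150

gcd(2350, 1860):
  2350 = 1·1860 + 490
  1860 = 3·490 + 390
  490 = 1·390 + 100
  390 = 3·100 + 90
  100 = 1·90 + 10
  90 = 9·10
so gcd(2350, 1860) = 10.
10 divides 960, so solutions exist.
Back-substitute for Bézout coefficients:
  10 = 100 - 1·90
  ... = 2350·(19) + 1860·(-24)
Scale by 960/10 = 96: (x₀, y₀) = (1824, -2304).
General solution: x = 1824 + 186t, y = -2304 - 235t for integer t.
x ≥ 0: smallest is 1824 mod 186 = 150 (at t = -9), with y = -189.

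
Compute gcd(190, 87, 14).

1

gcd(190, 87) = 1  (190 = 2×87 + 16, 87 = 5×16 + 7, 16 = 2×7 + 2, 7 = 3×2 + 1, 2 = 2×1).
gcd(1, 14) = 1.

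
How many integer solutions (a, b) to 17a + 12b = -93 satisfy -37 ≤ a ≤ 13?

4

gcd(17, 12) = 1  (17 = 1·12 + 5, 12 = 2·5 + 2, 5 = 2·2 + 1, 2 = 2·1).
Back-substituting, 17·(5) + 12·(-7) = 1.
Scale by -93: particular solution (-465, 651); reduce a mod 12: (3, -12).
General solution: a = 3 + 12t, b = -12 - 17t for integer t.
-37 ≤ 3 + 12t ≤ 13 gives t ∈ [-3, 0], which is 4 values.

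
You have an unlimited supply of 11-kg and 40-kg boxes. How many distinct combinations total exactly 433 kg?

1

Need nonnegative integers with 11j + 40k = 433.
gcd(11, 40) = 1, and 11·(11) + 40·(-3) = 1.
So (j₀, k₀) = (4763, -1299); general j = 4763 + 40t, k = -1299 - 11t.
j ≥ 0 ⇒ t ≥ -119; k ≥ 0 ⇒ t ≤ -119. That's 1 value of t.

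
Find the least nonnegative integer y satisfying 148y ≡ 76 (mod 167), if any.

163

gcd(167, 148) = 1.
1 divides 76, so solutions exist.
By Bézout, 148×(-44) + 167×(39) = 1.
So 148×(-44) ≡ 1 (mod 167); multiply by 76: y ≡ -3344 (mod 167).
Smallest nonnegative: y = -3344 mod 167 = 163.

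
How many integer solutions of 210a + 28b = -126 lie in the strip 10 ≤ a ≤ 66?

gcd(210, 28) = 14.
By Bézout, 210×(1) + 28×(-7) = 14.
Particular solution: (1, -12).
General solution: a = 1 + 2t, b = -12 - 15t for integer t.
10 ≤ 1 + 2t ≤ 66 gives t ∈ [5, 32], which is 28 values.

28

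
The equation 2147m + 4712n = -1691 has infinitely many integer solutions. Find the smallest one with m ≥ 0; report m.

gcd(4712, 2147) = 19  (4712 = 2×2147 + 418, 2147 = 5×418 + 57, 418 = 7×57 + 19, 57 = 3×19).
19 divides -1691, so solutions exist.
Back-substituting, 2147×(-79) + 4712×(36) = 19.
Scale by -1691/19 = -89: (m₀, n₀) = (7031, -3204).
General solution: m = 7031 + 248t, n = -3204 - 113t for integer t.
m ≥ 0: smallest is 7031 mod 248 = 87 (at t = -28), with n = -40.

87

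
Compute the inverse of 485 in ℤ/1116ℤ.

gcd(1116, 485):
  1116 = 2×485 + 146
  485 = 3×146 + 47
  146 = 3×47 + 5
  47 = 9×5 + 2
  5 = 2×2 + 1
  2 = 2×1
so gcd(1116, 485) = 1.
Back-substitute for Bézout coefficients:
  1 = 5 - 2×2
  ... = 485×(-451) + 1116×(196)
So 485×-451 ≡ 1 (mod 1116), and -451 mod 1116 = 665.

665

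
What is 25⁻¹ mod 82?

23

gcd(82, 25) = 1  (82 = 3·25 + 7, 25 = 3·7 + 4, 7 = 1·4 + 3, 4 = 1·3 + 1, 3 = 3·1).
Back-substituting, 25·(23) + 82·(-7) = 1.
So 25·23 ≡ 1 (mod 82), and 23 mod 82 = 23.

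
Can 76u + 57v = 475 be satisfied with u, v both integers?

gcd(76, 57) = 19  (76 = 1×57 + 19, 57 = 3×19).
19 divides 475, so integer solutions exist.

yes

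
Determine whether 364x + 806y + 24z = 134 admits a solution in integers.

yes

gcd(806, 364) = 26.
gcd(26, 24) = 2.
2 divides 134, so integer solutions exist.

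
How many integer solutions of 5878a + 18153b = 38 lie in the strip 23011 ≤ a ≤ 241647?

12

gcd(18153, 5878) = 1  (18153 = 3*5878 + 519, 5878 = 11*519 + 169, 519 = 3*169 + 12, 169 = 14*12 + 1, 12 = 12*1).
Back-substituting, 5878*(1504) + 18153*(-487) = 1.
Scale by 38: particular solution (57152, -18506); reduce a mod 18153: (2693, -872).
General solution: a = 2693 + 18153t, b = -872 - 5878t for integer t.
23011 ≤ 2693 + 18153t ≤ 241647 gives t ∈ [2, 13], which is 12 values.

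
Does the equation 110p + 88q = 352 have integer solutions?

yes

gcd(110, 88) = 22  (110 = 1·88 + 22, 88 = 4·22).
22 divides 352, so integer solutions exist.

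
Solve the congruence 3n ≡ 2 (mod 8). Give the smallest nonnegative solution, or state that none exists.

6

gcd(8, 3):
  8 = 2·3 + 2
  3 = 1·2 + 1
  2 = 2·1
so gcd(8, 3) = 1.
1 divides 2, so solutions exist.
Back-substitute for Bézout coefficients:
  1 = 3 - 1·2
  ... = 3·(3) + 8·(-1)
So 3·(3) ≡ 1 (mod 8); multiply by 2: n ≡ 6 (mod 8).
Smallest nonnegative: n = 6 mod 8 = 6.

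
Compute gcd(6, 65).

gcd(65, 6) = 1  (65 = 10*6 + 5, 6 = 1*5 + 1, 5 = 5*1).

1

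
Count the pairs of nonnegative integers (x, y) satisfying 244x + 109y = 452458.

17

gcd(244, 109) = 1  (244 = 2·109 + 26, 109 = 4·26 + 5, 26 = 5·5 + 1, 5 = 5·1).
Back-substituting, 244·(21) + 109·(-47) = 1.
Scale by 452458: one solution is (9501618, -21265526). Reduce x mod 109: (88, 3954).
General: x = 88 + 109t, y = 3954 - 244t.
x ≥ 0 ⇒ t ≥ 0; y ≥ 0 ⇒ t ≤ 16. So t ∈ [0, 16]: 17 solutions.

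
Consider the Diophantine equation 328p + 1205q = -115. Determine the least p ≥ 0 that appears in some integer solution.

525

gcd(1205, 328) = 1  (1205 = 3·328 + 221, 328 = 1·221 + 107, 221 = 2·107 + 7, 107 = 15·7 + 2, 7 = 3·2 + 1, 2 = 2·1).
1 divides -115, so solutions exist.
Back-substituting, 328·(-518) + 1205·(141) = 1.
Scale by -115/1 = -115: (p₀, q₀) = (59570, -16215).
General solution: p = 59570 + 1205t, q = -16215 - 328t for integer t.
p ≥ 0: smallest is 59570 mod 1205 = 525 (at t = -49), with q = -143.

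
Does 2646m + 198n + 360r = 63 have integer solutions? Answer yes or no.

gcd(2646, 198):
  2646 = 13*198 + 72
  198 = 2*72 + 54
  72 = 1*54 + 18
  54 = 3*18
so gcd(2646, 198) = 18.
gcd(18, 360) = 18.
18 does not divide 63 (remainder 9), so no integer solutions.

no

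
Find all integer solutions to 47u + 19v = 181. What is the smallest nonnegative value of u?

gcd(47, 19):
  47 = 2×19 + 9
  19 = 2×9 + 1
  9 = 9×1
so gcd(47, 19) = 1.
1 divides 181, so solutions exist.
Back-substitute for Bézout coefficients:
  1 = 19 - 2×9
  ... = 47×(-2) + 19×(5)
Scale by 181/1 = 181: (u₀, v₀) = (-362, 905).
General solution: u = -362 + 19t, v = 905 - 47t for integer t.
u ≥ 0: smallest is -362 mod 19 = 18 (at t = 20), with v = -35.

18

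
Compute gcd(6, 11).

gcd(11, 6) = 1  (11 = 1×6 + 5, 6 = 1×5 + 1, 5 = 5×1).

1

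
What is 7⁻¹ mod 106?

91

gcd(106, 7) = 1.
By Bézout, 7×(-15) + 106×(1) = 1.
So 7×-15 ≡ 1 (mod 106), and -15 mod 106 = 91.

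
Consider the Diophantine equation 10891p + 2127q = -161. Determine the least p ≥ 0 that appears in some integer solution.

gcd(10891, 2127) = 1.
1 divides -161, so solutions exist.
By Bézout, 10891·(673) + 2127·(-3446) = 1.
Scale by -161/1 = -161: (p₀, q₀) = (-108353, 554806).
General solution: p = -108353 + 2127t, q = 554806 - 10891t for integer t.
p ≥ 0: smallest is -108353 mod 2127 = 124 (at t = 51), with q = -635.

124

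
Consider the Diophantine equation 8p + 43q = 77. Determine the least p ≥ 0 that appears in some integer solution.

15

gcd(43, 8) = 1  (43 = 5*8 + 3, 8 = 2*3 + 2, 3 = 1*2 + 1, 2 = 2*1).
1 divides 77, so solutions exist.
Back-substituting, 8*(-16) + 43*(3) = 1.
Scale by 77/1 = 77: (p₀, q₀) = (-1232, 231).
General solution: p = -1232 + 43t, q = 231 - 8t for integer t.
p ≥ 0: smallest is -1232 mod 43 = 15 (at t = 29), with q = -1.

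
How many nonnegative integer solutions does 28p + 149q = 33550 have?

gcd(149, 28):
  149 = 5·28 + 9
  28 = 3·9 + 1
  9 = 9·1
so gcd(149, 28) = 1.
Back-substitute for Bézout coefficients:
  1 = 28 - 3·9
  ... = 28·(16) + 149·(-3)
Scale by 33550: one solution is (536800, -100650). Reduce p mod 149: (102, 206).
General: p = 102 + 149t, q = 206 - 28t.
p ≥ 0 ⇒ t ≥ 0; q ≥ 0 ⇒ t ≤ 7. So t ∈ [0, 7]: 8 solutions.

8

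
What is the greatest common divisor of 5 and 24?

1

gcd(24, 5):
  24 = 4×5 + 4
  5 = 1×4 + 1
  4 = 4×1
so gcd(24, 5) = 1.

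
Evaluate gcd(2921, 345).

23

gcd(2921, 345) = 23  (2921 = 8×345 + 161, 345 = 2×161 + 23, 161 = 7×23).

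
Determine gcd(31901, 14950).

gcd(31901, 14950):
  31901 = 2×14950 + 2001
  14950 = 7×2001 + 943
  2001 = 2×943 + 115
  943 = 8×115 + 23
  115 = 5×23
so gcd(31901, 14950) = 23.

23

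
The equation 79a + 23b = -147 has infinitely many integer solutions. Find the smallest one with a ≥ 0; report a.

6

gcd(79, 23):
  79 = 3·23 + 10
  23 = 2·10 + 3
  10 = 3·3 + 1
  3 = 3·1
so gcd(79, 23) = 1.
1 divides -147, so solutions exist.
Back-substitute for Bézout coefficients:
  1 = 10 - 3·3
  ... = 79·(7) + 23·(-24)
Scale by -147/1 = -147: (a₀, b₀) = (-1029, 3528).
General solution: a = -1029 + 23t, b = 3528 - 79t for integer t.
a ≥ 0: smallest is -1029 mod 23 = 6 (at t = 45), with b = -27.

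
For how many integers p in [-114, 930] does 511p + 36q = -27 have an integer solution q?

29

gcd(511, 36):
  511 = 14*36 + 7
  36 = 5*7 + 1
  7 = 7*1
so gcd(511, 36) = 1.
Back-substitute for Bézout coefficients:
  1 = 36 - 5*7
  ... = 511*(-5) + 36*(71)
Scale by -27: particular solution (135, -1917); reduce p mod 36: (27, -384).
General solution: p = 27 + 36t, q = -384 - 511t for integer t.
-114 ≤ 27 + 36t ≤ 930 gives t ∈ [-3, 25], which is 29 values.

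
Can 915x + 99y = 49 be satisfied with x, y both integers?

no

gcd(915, 99) = 3  (915 = 9×99 + 24, 99 = 4×24 + 3, 24 = 8×3).
3 does not divide 49 (remainder 1), so no integer solutions.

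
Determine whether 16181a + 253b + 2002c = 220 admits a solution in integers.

yes

gcd(16181, 253) = 11.
gcd(11, 2002) = 11.
11 divides 220, so integer solutions exist.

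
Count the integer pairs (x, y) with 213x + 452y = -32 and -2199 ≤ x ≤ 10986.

30

gcd(452, 213):
  452 = 2*213 + 26
  213 = 8*26 + 5
  26 = 5*5 + 1
  5 = 5*1
so gcd(452, 213) = 1.
Back-substitute for Bézout coefficients:
  1 = 26 - 5*5
  ... = 213*(-87) + 452*(41)
Scale by -32: particular solution (2784, -1312); reduce x mod 452: (72, -34).
General solution: x = 72 + 452t, y = -34 - 213t for integer t.
-2199 ≤ 72 + 452t ≤ 10986 gives t ∈ [-5, 24], which is 30 values.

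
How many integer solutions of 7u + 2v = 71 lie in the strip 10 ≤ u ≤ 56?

23

gcd(7, 2) = 1.
By Bézout, 7×(1) + 2×(-3) = 1.
Particular solution: (1, 32).
General solution: u = 1 + 2t, v = 32 - 7t for integer t.
10 ≤ 1 + 2t ≤ 56 gives t ∈ [5, 27], which is 23 values.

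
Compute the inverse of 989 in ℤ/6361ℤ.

gcd(6361, 989) = 1  (6361 = 6·989 + 427, 989 = 2·427 + 135, 427 = 3·135 + 22, 135 = 6·22 + 3, 22 = 7·3 + 1, 3 = 3·1).
Back-substituting, 989·(-2026) + 6361·(315) = 1.
So 989·-2026 ≡ 1 (mod 6361), and -2026 mod 6361 = 4335.

4335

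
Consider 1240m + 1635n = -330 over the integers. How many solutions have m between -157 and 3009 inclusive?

10

gcd(1635, 1240) = 5  (1635 = 1×1240 + 395, 1240 = 3×395 + 55, 395 = 7×55 + 10, 55 = 5×10 + 5, 10 = 2×5).
Back-substituting, 1240×(149) + 1635×(-113) = 5.
Scale by -66: particular solution (-9834, 7458); reduce m mod 327: (303, -230).
General solution: m = 303 + 327t, n = -230 - 248t for integer t.
-157 ≤ 303 + 327t ≤ 3009 gives t ∈ [-1, 8], which is 10 values.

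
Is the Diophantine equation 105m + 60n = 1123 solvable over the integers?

gcd(105, 60) = 15  (105 = 1×60 + 45, 60 = 1×45 + 15, 45 = 3×15).
15 does not divide 1123 (remainder 13), so no integer solutions.

no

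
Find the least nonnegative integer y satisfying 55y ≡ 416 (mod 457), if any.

gcd(457, 55):
  457 = 8×55 + 17
  55 = 3×17 + 4
  17 = 4×4 + 1
  4 = 4×1
so gcd(457, 55) = 1.
1 divides 416, so solutions exist.
Back-substitute for Bézout coefficients:
  1 = 17 - 4×4
  ... = 55×(-108) + 457×(13)
So 55×(-108) ≡ 1 (mod 457); multiply by 416: y ≡ -44928 (mod 457).
Smallest nonnegative: y = -44928 mod 457 = 315.

315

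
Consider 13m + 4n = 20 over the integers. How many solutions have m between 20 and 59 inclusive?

10

gcd(13, 4):
  13 = 3×4 + 1
  4 = 4×1
so gcd(13, 4) = 1.
Back-substitute for Bézout coefficients:
  1 = 13 - 3×4
  ... = 13×(1) + 4×(-3)
Scale by 20: particular solution (20, -60); reduce m mod 4: (0, 5).
General solution: m = 0 + 4t, n = 5 - 13t for integer t.
20 ≤ 0 + 4t ≤ 59 gives t ∈ [5, 14], which is 10 values.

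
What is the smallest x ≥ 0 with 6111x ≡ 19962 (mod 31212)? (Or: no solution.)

2746

gcd(31212, 6111):
  31212 = 5×6111 + 657
  6111 = 9×657 + 198
  657 = 3×198 + 63
  198 = 3×63 + 9
  63 = 7×9
so gcd(31212, 6111) = 9.
9 divides 19962, so solutions exist.
Back-substitute for Bézout coefficients:
  9 = 198 - 3×63
  ... = 6111×(475) + 31212×(-93)
So 6111×(475) ≡ 9 (mod 31212); multiply by 2218: x ≡ 1053550 (mod 3468).
Smallest nonnegative: x = 1053550 mod 3468 = 2746.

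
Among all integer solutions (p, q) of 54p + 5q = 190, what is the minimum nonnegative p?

gcd(54, 5) = 1  (54 = 10*5 + 4, 5 = 1*4 + 1, 4 = 4*1).
1 divides 190, so solutions exist.
Back-substituting, 54*(-1) + 5*(11) = 1.
Scale by 190/1 = 190: (p₀, q₀) = (-190, 2090).
General solution: p = -190 + 5t, q = 2090 - 54t for integer t.
p ≥ 0: smallest is -190 mod 5 = 0 (at t = 38), with q = 38.

0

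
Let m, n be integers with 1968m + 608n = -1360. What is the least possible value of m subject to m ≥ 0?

37

gcd(1968, 608):
  1968 = 3*608 + 144
  608 = 4*144 + 32
  144 = 4*32 + 16
  32 = 2*16
so gcd(1968, 608) = 16.
16 divides -1360, so solutions exist.
Back-substitute for Bézout coefficients:
  16 = 144 - 4*32
  ... = 1968*(17) + 608*(-55)
Scale by -1360/16 = -85: (m₀, n₀) = (-1445, 4675).
General solution: m = -1445 + 38t, n = 4675 - 123t for integer t.
m ≥ 0: smallest is -1445 mod 38 = 37 (at t = 39), with n = -122.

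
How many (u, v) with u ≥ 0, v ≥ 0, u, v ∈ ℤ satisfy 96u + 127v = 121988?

10

gcd(127, 96):
  127 = 1*96 + 31
  96 = 3*31 + 3
  31 = 10*3 + 1
  3 = 3*1
so gcd(127, 96) = 1.
Back-substitute for Bézout coefficients:
  1 = 31 - 10*3
  ... = 96*(-41) + 127*(31)
Scale by 121988: one solution is (-5001508, 3781628). Reduce u mod 127: (6, 956).
General: u = 6 + 127t, v = 956 - 96t.
u ≥ 0 ⇒ t ≥ 0; v ≥ 0 ⇒ t ≤ 9. So t ∈ [0, 9]: 10 solutions.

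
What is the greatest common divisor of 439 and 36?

1

gcd(439, 36):
  439 = 12*36 + 7
  36 = 5*7 + 1
  7 = 7*1
so gcd(439, 36) = 1.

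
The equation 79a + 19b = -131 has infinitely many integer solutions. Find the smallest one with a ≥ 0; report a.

7

gcd(79, 19):
  79 = 4·19 + 3
  19 = 6·3 + 1
  3 = 3·1
so gcd(79, 19) = 1.
1 divides -131, so solutions exist.
Back-substitute for Bézout coefficients:
  1 = 19 - 6·3
  ... = 79·(-6) + 19·(25)
Scale by -131/1 = -131: (a₀, b₀) = (786, -3275).
General solution: a = 786 + 19t, b = -3275 - 79t for integer t.
a ≥ 0: smallest is 786 mod 19 = 7 (at t = -41), with b = -36.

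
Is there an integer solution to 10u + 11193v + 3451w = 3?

yes

gcd(11193, 10) = 1  (11193 = 1119·10 + 3, 10 = 3·3 + 1, 3 = 3·1).
gcd(1, 3451) = 1.
1 divides 3, so integer solutions exist.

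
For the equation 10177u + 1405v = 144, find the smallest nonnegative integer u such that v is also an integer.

592

gcd(10177, 1405) = 1.
1 divides 144, so solutions exist.
By Bézout, 10177*(-152) + 1405*(1101) = 1.
Scale by 144/1 = 144: (u₀, v₀) = (-21888, 158544).
General solution: u = -21888 + 1405t, v = 158544 - 10177t for integer t.
u ≥ 0: smallest is -21888 mod 1405 = 592 (at t = 16), with v = -4288.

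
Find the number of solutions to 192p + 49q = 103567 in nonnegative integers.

11

gcd(192, 49) = 1  (192 = 3*49 + 45, 49 = 1*45 + 4, 45 = 11*4 + 1, 4 = 4*1).
Back-substituting, 192*(12) + 49*(-47) = 1.
Scale by 103567: one solution is (1242804, -4867649). Reduce p mod 49: (17, 2047).
General: p = 17 + 49t, q = 2047 - 192t.
p ≥ 0 ⇒ t ≥ 0; q ≥ 0 ⇒ t ≤ 10. So t ∈ [0, 10]: 11 solutions.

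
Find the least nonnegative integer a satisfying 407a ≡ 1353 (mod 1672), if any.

gcd(1672, 407) = 11  (1672 = 4*407 + 44, 407 = 9*44 + 11, 44 = 4*11).
11 divides 1353, so solutions exist.
Back-substituting, 407*(37) + 1672*(-9) = 11.
So 407*(37) ≡ 11 (mod 1672); multiply by 123: a ≡ 4551 (mod 152).
Smallest nonnegative: a = 4551 mod 152 = 143.

143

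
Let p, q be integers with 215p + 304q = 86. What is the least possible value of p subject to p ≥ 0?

gcd(304, 215) = 1.
1 divides 86, so solutions exist.
By Bézout, 215×(-41) + 304×(29) = 1.
Scale by 86/1 = 86: (p₀, q₀) = (-3526, 2494).
General solution: p = -3526 + 304t, q = 2494 - 215t for integer t.
p ≥ 0: smallest is -3526 mod 304 = 122 (at t = 12), with q = -86.

122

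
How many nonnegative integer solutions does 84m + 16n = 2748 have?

gcd(84, 16):
  84 = 5·16 + 4
  16 = 4·4
so gcd(84, 16) = 4.
Back-substitute for Bézout coefficients:
  4 = 84 - 5·16
  ... = 84·(1) + 16·(-5)
Scale by 687: one solution is (687, -3435). Reduce m mod 4: (3, 156).
General: m = 3 + 4t, n = 156 - 21t.
m ≥ 0 ⇒ t ≥ 0; n ≥ 0 ⇒ t ≤ 7. So t ∈ [0, 7]: 8 solutions.

8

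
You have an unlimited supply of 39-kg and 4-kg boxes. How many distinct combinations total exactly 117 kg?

1

Need nonnegative integers with 39j + 4k = 117.
gcd(39, 4) = 1, and 39·(-1) + 4·(10) = 1.
So (j₀, k₀) = (-117, 1170); general j = -117 + 4t, k = 1170 - 39t.
j ≥ 0 ⇒ t ≥ 30; k ≥ 0 ⇒ t ≤ 30. That's 1 value of t.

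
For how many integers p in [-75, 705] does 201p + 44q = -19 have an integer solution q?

gcd(201, 44) = 1  (201 = 4·44 + 25, 44 = 1·25 + 19, 25 = 1·19 + 6, 19 = 3·6 + 1, 6 = 6·1).
Back-substituting, 201·(-7) + 44·(32) = 1.
Scale by -19: particular solution (133, -608); reduce p mod 44: (1, -5).
General solution: p = 1 + 44t, q = -5 - 201t for integer t.
-75 ≤ 1 + 44t ≤ 705 gives t ∈ [-1, 16], which is 18 values.

18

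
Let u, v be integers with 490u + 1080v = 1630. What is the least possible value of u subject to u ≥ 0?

gcd(1080, 490):
  1080 = 2×490 + 100
  490 = 4×100 + 90
  100 = 1×90 + 10
  90 = 9×10
so gcd(1080, 490) = 10.
10 divides 1630, so solutions exist.
Back-substitute for Bézout coefficients:
  10 = 100 - 1×90
  ... = 490×(-11) + 1080×(5)
Scale by 1630/10 = 163: (u₀, v₀) = (-1793, 815).
General solution: u = -1793 + 108t, v = 815 - 49t for integer t.
u ≥ 0: smallest is -1793 mod 108 = 43 (at t = 17), with v = -18.

43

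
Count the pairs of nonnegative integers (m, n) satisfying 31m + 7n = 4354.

gcd(31, 7):
  31 = 4×7 + 3
  7 = 2×3 + 1
  3 = 3×1
so gcd(31, 7) = 1.
Back-substitute for Bézout coefficients:
  1 = 7 - 2×3
  ... = 31×(-2) + 7×(9)
Scale by 4354: one solution is (-8708, 39186). Reduce m mod 7: (0, 622).
General: m = 0 + 7t, n = 622 - 31t.
m ≥ 0 ⇒ t ≥ 0; n ≥ 0 ⇒ t ≤ 20. So t ∈ [0, 20]: 21 solutions.

21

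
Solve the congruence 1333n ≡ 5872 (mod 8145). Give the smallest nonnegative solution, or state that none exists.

gcd(8145, 1333) = 1.
1 divides 5872, so solutions exist.
By Bézout, 1333·(-2438) + 8145·(399) = 1.
So 1333·(-2438) ≡ 1 (mod 8145); multiply by 5872: n ≡ -14315936 (mod 8145).
Smallest nonnegative: n = -14315936 mod 8145 = 2974.

2974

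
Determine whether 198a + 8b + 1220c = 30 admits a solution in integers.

yes

gcd(198, 8) = 2.
gcd(2, 1220) = 2.
2 divides 30, so integer solutions exist.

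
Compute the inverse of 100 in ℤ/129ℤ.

40

gcd(129, 100):
  129 = 1×100 + 29
  100 = 3×29 + 13
  29 = 2×13 + 3
  13 = 4×3 + 1
  3 = 3×1
so gcd(129, 100) = 1.
Back-substitute for Bézout coefficients:
  1 = 13 - 4×3
  ... = 100×(40) + 129×(-31)
So 100×40 ≡ 1 (mod 129), and 40 mod 129 = 40.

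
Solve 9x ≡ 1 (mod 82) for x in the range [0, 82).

gcd(82, 9):
  82 = 9×9 + 1
  9 = 9×1
so gcd(82, 9) = 1.
Back-substitute for Bézout coefficients:
  1 = 82 - 9×9
  ... = 9×(-9) + 82×(1)
So 9×-9 ≡ 1 (mod 82), and -9 mod 82 = 73.

73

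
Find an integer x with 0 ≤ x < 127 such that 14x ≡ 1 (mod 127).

gcd(127, 14):
  127 = 9*14 + 1
  14 = 14*1
so gcd(127, 14) = 1.
Back-substitute for Bézout coefficients:
  1 = 127 - 9*14
  ... = 14*(-9) + 127*(1)
So 14*-9 ≡ 1 (mod 127), and -9 mod 127 = 118.

118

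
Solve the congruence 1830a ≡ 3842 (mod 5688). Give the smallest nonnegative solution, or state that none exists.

no solution

gcd(5688, 1830) = 6.
6 does not divide 3842, so the congruence has no solution.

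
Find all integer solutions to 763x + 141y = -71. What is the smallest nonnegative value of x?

gcd(763, 141):
  763 = 5×141 + 58
  141 = 2×58 + 25
  58 = 2×25 + 8
  25 = 3×8 + 1
  8 = 8×1
so gcd(763, 141) = 1.
1 divides -71, so solutions exist.
Back-substitute for Bézout coefficients:
  1 = 25 - 3×8
  ... = 763×(-17) + 141×(92)
Scale by -71/1 = -71: (x₀, y₀) = (1207, -6532).
General solution: x = 1207 + 141t, y = -6532 - 763t for integer t.
x ≥ 0: smallest is 1207 mod 141 = 79 (at t = -8), with y = -428.

79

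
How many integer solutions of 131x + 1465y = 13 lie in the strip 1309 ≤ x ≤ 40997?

28

gcd(1465, 131):
  1465 = 11·131 + 24
  131 = 5·24 + 11
  24 = 2·11 + 2
  11 = 5·2 + 1
  2 = 2·1
so gcd(1465, 131) = 1.
Back-substitute for Bézout coefficients:
  1 = 11 - 5·2
  ... = 131·(671) + 1465·(-60)
Scale by 13: particular solution (8723, -780); reduce x mod 1465: (1398, -125).
General solution: x = 1398 + 1465t, y = -125 - 131t for integer t.
1309 ≤ 1398 + 1465t ≤ 40997 gives t ∈ [0, 27], which is 28 values.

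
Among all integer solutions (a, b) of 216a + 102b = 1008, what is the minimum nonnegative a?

gcd(216, 102):
  216 = 2·102 + 12
  102 = 8·12 + 6
  12 = 2·6
so gcd(216, 102) = 6.
6 divides 1008, so solutions exist.
Back-substitute for Bézout coefficients:
  6 = 102 - 8·12
  ... = 216·(-8) + 102·(17)
Scale by 1008/6 = 168: (a₀, b₀) = (-1344, 2856).
General solution: a = -1344 + 17t, b = 2856 - 36t for integer t.
a ≥ 0: smallest is -1344 mod 17 = 16 (at t = 80), with b = -24.

16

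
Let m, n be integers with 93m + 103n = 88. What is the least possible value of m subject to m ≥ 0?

53

gcd(103, 93) = 1  (103 = 1*93 + 10, 93 = 9*10 + 3, 10 = 3*3 + 1, 3 = 3*1).
1 divides 88, so solutions exist.
Back-substituting, 93*(-31) + 103*(28) = 1.
Scale by 88/1 = 88: (m₀, n₀) = (-2728, 2464).
General solution: m = -2728 + 103t, n = 2464 - 93t for integer t.
m ≥ 0: smallest is -2728 mod 103 = 53 (at t = 27), with n = -47.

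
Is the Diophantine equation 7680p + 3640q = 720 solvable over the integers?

yes

gcd(7680, 3640):
  7680 = 2·3640 + 400
  3640 = 9·400 + 40
  400 = 10·40
so gcd(7680, 3640) = 40.
40 divides 720, so integer solutions exist.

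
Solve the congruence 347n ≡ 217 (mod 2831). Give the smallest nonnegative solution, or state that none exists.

792

gcd(2831, 347):
  2831 = 8*347 + 55
  347 = 6*55 + 17
  55 = 3*17 + 4
  17 = 4*4 + 1
  4 = 4*1
so gcd(2831, 347) = 1.
1 divides 217, so solutions exist.
Back-substitute for Bézout coefficients:
  1 = 17 - 4*4
  ... = 347*(669) + 2831*(-82)
So 347*(669) ≡ 1 (mod 2831); multiply by 217: n ≡ 145173 (mod 2831).
Smallest nonnegative: n = 145173 mod 2831 = 792.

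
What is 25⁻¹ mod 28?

gcd(28, 25):
  28 = 1*25 + 3
  25 = 8*3 + 1
  3 = 3*1
so gcd(28, 25) = 1.
Back-substitute for Bézout coefficients:
  1 = 25 - 8*3
  ... = 25*(9) + 28*(-8)
So 25*9 ≡ 1 (mod 28), and 9 mod 28 = 9.

9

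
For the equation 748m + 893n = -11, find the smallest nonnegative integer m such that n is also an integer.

gcd(893, 748):
  893 = 1*748 + 145
  748 = 5*145 + 23
  145 = 6*23 + 7
  23 = 3*7 + 2
  7 = 3*2 + 1
  2 = 2*1
so gcd(893, 748) = 1.
1 divides -11, so solutions exist.
Back-substitute for Bézout coefficients:
  1 = 7 - 3*2
  ... = 748*(-388) + 893*(325)
Scale by -11/1 = -11: (m₀, n₀) = (4268, -3575).
General solution: m = 4268 + 893t, n = -3575 - 748t for integer t.
m ≥ 0: smallest is 4268 mod 893 = 696 (at t = -4), with n = -583.

696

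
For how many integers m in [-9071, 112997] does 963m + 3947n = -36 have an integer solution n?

30

gcd(3947, 963) = 1.
By Bézout, 963*(914) + 3947*(-223) = 1.
Particular solution: (2619, -639).
General solution: m = 2619 + 3947t, n = -639 - 963t for integer t.
-9071 ≤ 2619 + 3947t ≤ 112997 gives t ∈ [-2, 27], which is 30 values.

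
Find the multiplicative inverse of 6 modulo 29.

gcd(29, 6) = 1.
By Bézout, 6·(5) + 29·(-1) = 1.
So 6·5 ≡ 1 (mod 29), and 5 mod 29 = 5.

5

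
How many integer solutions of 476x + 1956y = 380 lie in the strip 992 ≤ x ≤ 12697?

gcd(1956, 476) = 4.
By Bézout, 476·(-226) + 1956·(55) = 4.
Particular solution: (46, -11).
General solution: x = 46 + 489t, y = -11 - 119t for integer t.
992 ≤ 46 + 489t ≤ 12697 gives t ∈ [2, 25], which is 24 values.

24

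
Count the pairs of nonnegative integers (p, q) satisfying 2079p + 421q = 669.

gcd(2079, 421) = 1.
By Bézout, 2079×(-81) + 421×(400) = 1.
One solution: (120, -591).
General: p = 120 + 421t, q = -591 - 2079t.
p ≥ 0 ⇒ t ≥ 0; q ≥ 0 ⇒ t ≤ -1. So t ∈ [0, -1]: 0 solutions.

0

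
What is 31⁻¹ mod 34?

11

gcd(34, 31):
  34 = 1·31 + 3
  31 = 10·3 + 1
  3 = 3·1
so gcd(34, 31) = 1.
Back-substitute for Bézout coefficients:
  1 = 31 - 10·3
  ... = 31·(11) + 34·(-10)
So 31·11 ≡ 1 (mod 34), and 11 mod 34 = 11.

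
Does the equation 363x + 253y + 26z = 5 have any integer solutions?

yes

gcd(363, 253) = 11  (363 = 1*253 + 110, 253 = 2*110 + 33, 110 = 3*33 + 11, 33 = 3*11).
gcd(11, 26) = 1.
1 divides 5, so integer solutions exist.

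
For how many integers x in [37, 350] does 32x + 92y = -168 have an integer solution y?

13

gcd(92, 32):
  92 = 2·32 + 28
  32 = 1·28 + 4
  28 = 7·4
so gcd(92, 32) = 4.
Back-substitute for Bézout coefficients:
  4 = 32 - 1·28
  ... = 32·(3) + 92·(-1)
Scale by -42: particular solution (-126, 42); reduce x mod 23: (12, -6).
General solution: x = 12 + 23t, y = -6 - 8t for integer t.
37 ≤ 12 + 23t ≤ 350 gives t ∈ [2, 14], which is 13 values.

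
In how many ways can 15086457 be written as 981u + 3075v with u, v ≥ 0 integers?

15

gcd(3075, 981) = 3.
By Bézout, 981×(163) + 3075×(-52) = 3.
One solution: (897, 4620).
General: u = 897 + 1025t, v = 4620 - 327t.
u ≥ 0 ⇒ t ≥ 0; v ≥ 0 ⇒ t ≤ 14. So t ∈ [0, 14]: 15 solutions.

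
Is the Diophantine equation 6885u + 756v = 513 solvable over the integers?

yes

gcd(6885, 756) = 27  (6885 = 9*756 + 81, 756 = 9*81 + 27, 81 = 3*27).
27 divides 513, so integer solutions exist.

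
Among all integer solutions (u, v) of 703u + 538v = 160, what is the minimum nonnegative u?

gcd(703, 538) = 1.
1 divides 160, so solutions exist.
By Bézout, 703*(75) + 538*(-98) = 1.
Scale by 160/1 = 160: (u₀, v₀) = (12000, -15680).
General solution: u = 12000 + 538t, v = -15680 - 703t for integer t.
u ≥ 0: smallest is 12000 mod 538 = 164 (at t = -22), with v = -214.

164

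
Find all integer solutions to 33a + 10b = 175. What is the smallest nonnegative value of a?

gcd(33, 10) = 1.
1 divides 175, so solutions exist.
By Bézout, 33*(-3) + 10*(10) = 1.
Scale by 175/1 = 175: (a₀, b₀) = (-525, 1750).
General solution: a = -525 + 10t, b = 1750 - 33t for integer t.
a ≥ 0: smallest is -525 mod 10 = 5 (at t = 53), with b = 1.

5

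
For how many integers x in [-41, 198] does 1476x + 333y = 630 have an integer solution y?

7

gcd(1476, 333) = 9.
By Bézout, 1476*(7) + 333*(-31) = 9.
Particular solution: (9, -38).
General solution: x = 9 + 37t, y = -38 - 164t for integer t.
-41 ≤ 9 + 37t ≤ 198 gives t ∈ [-1, 5], which is 7 values.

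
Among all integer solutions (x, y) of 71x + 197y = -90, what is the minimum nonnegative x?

57

gcd(197, 71):
  197 = 2*71 + 55
  71 = 1*55 + 16
  55 = 3*16 + 7
  16 = 2*7 + 2
  7 = 3*2 + 1
  2 = 2*1
so gcd(197, 71) = 1.
1 divides -90, so solutions exist.
Back-substitute for Bézout coefficients:
  1 = 7 - 3*2
  ... = 71*(-86) + 197*(31)
Scale by -90/1 = -90: (x₀, y₀) = (7740, -2790).
General solution: x = 7740 + 197t, y = -2790 - 71t for integer t.
x ≥ 0: smallest is 7740 mod 197 = 57 (at t = -39), with y = -21.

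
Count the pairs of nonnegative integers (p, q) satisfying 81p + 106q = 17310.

gcd(106, 81) = 1.
By Bézout, 81×(-17) + 106×(13) = 1.
One solution: (92, 93).
General: p = 92 + 106t, q = 93 - 81t.
p ≥ 0 ⇒ t ≥ 0; q ≥ 0 ⇒ t ≤ 1. So t ∈ [0, 1]: 2 solutions.

2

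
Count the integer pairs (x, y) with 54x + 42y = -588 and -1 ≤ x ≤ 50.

8

gcd(54, 42) = 6  (54 = 1×42 + 12, 42 = 3×12 + 6, 12 = 2×6).
Back-substituting, 54×(-3) + 42×(4) = 6.
Scale by -98: particular solution (294, -392); reduce x mod 7: (0, -14).
General solution: x = 0 + 7t, y = -14 - 9t for integer t.
-1 ≤ 0 + 7t ≤ 50 gives t ∈ [0, 7], which is 8 values.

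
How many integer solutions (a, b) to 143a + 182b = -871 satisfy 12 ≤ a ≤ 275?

19

gcd(182, 143) = 13  (182 = 1·143 + 39, 143 = 3·39 + 26, 39 = 1·26 + 13, 26 = 2·13).
Back-substituting, 143·(-5) + 182·(4) = 13.
Scale by -67: particular solution (335, -268); reduce a mod 14: (13, -15).
General solution: a = 13 + 14t, b = -15 - 11t for integer t.
12 ≤ 13 + 14t ≤ 275 gives t ∈ [0, 18], which is 19 values.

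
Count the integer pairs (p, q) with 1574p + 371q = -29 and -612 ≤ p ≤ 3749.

11

gcd(1574, 371):
  1574 = 4·371 + 90
  371 = 4·90 + 11
  90 = 8·11 + 2
  11 = 5·2 + 1
  2 = 2·1
so gcd(1574, 371) = 1.
Back-substitute for Bézout coefficients:
  1 = 11 - 5·2
  ... = 1574·(-169) + 371·(717)
Scale by -29: particular solution (4901, -20793); reduce p mod 371: (78, -331).
General solution: p = 78 + 371t, q = -331 - 1574t for integer t.
-612 ≤ 78 + 371t ≤ 3749 gives t ∈ [-1, 9], which is 11 values.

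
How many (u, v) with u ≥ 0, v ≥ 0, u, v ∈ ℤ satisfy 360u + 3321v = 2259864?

gcd(3321, 360) = 9  (3321 = 9*360 + 81, 360 = 4*81 + 36, 81 = 2*36 + 9, 36 = 4*9).
Back-substituting, 360*(-83) + 3321*(9) = 9.
Scale by 251096: one solution is (-20840968, 2259864). Reduce u mod 369: (152, 664).
General: u = 152 + 369t, v = 664 - 40t.
u ≥ 0 ⇒ t ≥ 0; v ≥ 0 ⇒ t ≤ 16. So t ∈ [0, 16]: 17 solutions.

17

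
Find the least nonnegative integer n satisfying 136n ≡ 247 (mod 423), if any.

gcd(423, 136) = 1.
1 divides 247, so solutions exist.
By Bézout, 136*(28) + 423*(-9) = 1.
So 136*(28) ≡ 1 (mod 423); multiply by 247: n ≡ 6916 (mod 423).
Smallest nonnegative: n = 6916 mod 423 = 148.

148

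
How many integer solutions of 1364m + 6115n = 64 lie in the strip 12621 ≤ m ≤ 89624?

gcd(6115, 1364):
  6115 = 4*1364 + 659
  1364 = 2*659 + 46
  659 = 14*46 + 15
  46 = 3*15 + 1
  15 = 15*1
so gcd(6115, 1364) = 1.
Back-substitute for Bézout coefficients:
  1 = 46 - 3*15
  ... = 1364*(399) + 6115*(-89)
Scale by 64: particular solution (25536, -5696); reduce m mod 6115: (1076, -240).
General solution: m = 1076 + 6115t, n = -240 - 1364t for integer t.
12621 ≤ 1076 + 6115t ≤ 89624 gives t ∈ [2, 14], which is 13 values.

13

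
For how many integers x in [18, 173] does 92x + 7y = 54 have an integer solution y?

gcd(92, 7) = 1  (92 = 13*7 + 1, 7 = 7*1).
Back-substituting, 92*(1) + 7*(-13) = 1.
Scale by 54: particular solution (54, -702); reduce x mod 7: (5, -58).
General solution: x = 5 + 7t, y = -58 - 92t for integer t.
18 ≤ 5 + 7t ≤ 173 gives t ∈ [2, 24], which is 23 values.

23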